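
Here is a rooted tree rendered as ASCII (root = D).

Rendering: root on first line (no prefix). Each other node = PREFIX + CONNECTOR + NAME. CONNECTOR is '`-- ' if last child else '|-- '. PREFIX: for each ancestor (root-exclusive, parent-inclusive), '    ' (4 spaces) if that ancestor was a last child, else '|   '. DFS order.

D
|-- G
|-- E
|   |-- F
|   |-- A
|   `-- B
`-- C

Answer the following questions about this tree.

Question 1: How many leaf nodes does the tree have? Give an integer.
Leaves (nodes with no children): A, B, C, F, G

Answer: 5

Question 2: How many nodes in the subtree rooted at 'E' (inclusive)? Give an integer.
Subtree rooted at E contains: A, B, E, F
Count = 4

Answer: 4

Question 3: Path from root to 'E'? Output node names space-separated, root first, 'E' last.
Walk down from root: D -> E

Answer: D E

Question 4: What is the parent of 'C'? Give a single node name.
Answer: D

Derivation:
Scan adjacency: C appears as child of D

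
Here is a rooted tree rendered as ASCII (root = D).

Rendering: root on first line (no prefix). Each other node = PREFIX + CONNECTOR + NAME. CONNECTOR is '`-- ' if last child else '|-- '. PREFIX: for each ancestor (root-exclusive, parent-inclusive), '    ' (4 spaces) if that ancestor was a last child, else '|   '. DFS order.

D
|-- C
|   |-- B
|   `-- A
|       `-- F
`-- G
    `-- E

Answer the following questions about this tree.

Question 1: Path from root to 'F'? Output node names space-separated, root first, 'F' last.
Walk down from root: D -> C -> A -> F

Answer: D C A F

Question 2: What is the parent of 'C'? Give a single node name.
Answer: D

Derivation:
Scan adjacency: C appears as child of D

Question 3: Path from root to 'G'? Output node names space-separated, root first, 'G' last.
Walk down from root: D -> G

Answer: D G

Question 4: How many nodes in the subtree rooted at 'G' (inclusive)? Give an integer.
Answer: 2

Derivation:
Subtree rooted at G contains: E, G
Count = 2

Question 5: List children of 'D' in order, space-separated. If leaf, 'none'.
Answer: C G

Derivation:
Node D's children (from adjacency): C, G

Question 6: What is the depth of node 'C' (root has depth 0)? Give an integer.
Answer: 1

Derivation:
Path from root to C: D -> C
Depth = number of edges = 1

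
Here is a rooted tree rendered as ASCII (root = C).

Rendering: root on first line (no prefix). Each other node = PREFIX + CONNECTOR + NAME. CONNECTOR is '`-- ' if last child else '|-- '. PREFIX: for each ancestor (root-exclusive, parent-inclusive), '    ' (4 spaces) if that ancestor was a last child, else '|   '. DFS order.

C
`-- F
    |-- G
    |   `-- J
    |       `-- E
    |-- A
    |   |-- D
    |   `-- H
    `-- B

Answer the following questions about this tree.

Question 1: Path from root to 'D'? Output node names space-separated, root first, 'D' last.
Walk down from root: C -> F -> A -> D

Answer: C F A D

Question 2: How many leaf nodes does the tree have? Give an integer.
Leaves (nodes with no children): B, D, E, H

Answer: 4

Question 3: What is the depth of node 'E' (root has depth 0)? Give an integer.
Path from root to E: C -> F -> G -> J -> E
Depth = number of edges = 4

Answer: 4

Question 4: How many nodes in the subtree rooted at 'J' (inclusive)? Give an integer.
Answer: 2

Derivation:
Subtree rooted at J contains: E, J
Count = 2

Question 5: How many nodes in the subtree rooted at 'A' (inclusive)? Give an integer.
Subtree rooted at A contains: A, D, H
Count = 3

Answer: 3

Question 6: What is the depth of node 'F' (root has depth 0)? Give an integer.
Path from root to F: C -> F
Depth = number of edges = 1

Answer: 1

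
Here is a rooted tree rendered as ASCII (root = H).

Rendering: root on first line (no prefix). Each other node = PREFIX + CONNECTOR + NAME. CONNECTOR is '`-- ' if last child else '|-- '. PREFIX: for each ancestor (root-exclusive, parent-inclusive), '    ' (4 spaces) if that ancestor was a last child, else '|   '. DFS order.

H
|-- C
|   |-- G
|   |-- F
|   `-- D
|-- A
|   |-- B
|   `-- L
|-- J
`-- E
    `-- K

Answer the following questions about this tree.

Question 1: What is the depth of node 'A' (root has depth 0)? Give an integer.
Path from root to A: H -> A
Depth = number of edges = 1

Answer: 1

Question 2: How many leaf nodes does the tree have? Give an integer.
Answer: 7

Derivation:
Leaves (nodes with no children): B, D, F, G, J, K, L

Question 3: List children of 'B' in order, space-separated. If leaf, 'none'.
Node B's children (from adjacency): (leaf)

Answer: none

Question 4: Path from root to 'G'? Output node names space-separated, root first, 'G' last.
Answer: H C G

Derivation:
Walk down from root: H -> C -> G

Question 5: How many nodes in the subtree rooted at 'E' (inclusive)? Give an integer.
Answer: 2

Derivation:
Subtree rooted at E contains: E, K
Count = 2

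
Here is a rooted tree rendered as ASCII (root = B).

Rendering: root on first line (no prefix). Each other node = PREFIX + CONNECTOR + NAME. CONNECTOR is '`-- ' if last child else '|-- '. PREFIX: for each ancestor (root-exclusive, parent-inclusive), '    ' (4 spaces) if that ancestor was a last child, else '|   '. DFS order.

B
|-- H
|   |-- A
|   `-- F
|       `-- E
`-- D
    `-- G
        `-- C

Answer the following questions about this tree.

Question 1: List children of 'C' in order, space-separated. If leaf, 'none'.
Answer: none

Derivation:
Node C's children (from adjacency): (leaf)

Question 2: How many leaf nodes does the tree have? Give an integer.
Leaves (nodes with no children): A, C, E

Answer: 3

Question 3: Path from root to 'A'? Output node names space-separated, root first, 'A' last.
Answer: B H A

Derivation:
Walk down from root: B -> H -> A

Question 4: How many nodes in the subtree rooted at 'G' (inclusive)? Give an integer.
Answer: 2

Derivation:
Subtree rooted at G contains: C, G
Count = 2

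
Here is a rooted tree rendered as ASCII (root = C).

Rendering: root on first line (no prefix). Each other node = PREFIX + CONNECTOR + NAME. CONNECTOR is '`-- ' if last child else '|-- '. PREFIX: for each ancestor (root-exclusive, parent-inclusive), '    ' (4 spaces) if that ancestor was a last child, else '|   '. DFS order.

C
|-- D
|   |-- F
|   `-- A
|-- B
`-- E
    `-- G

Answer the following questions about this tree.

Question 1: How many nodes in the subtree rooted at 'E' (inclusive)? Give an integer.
Answer: 2

Derivation:
Subtree rooted at E contains: E, G
Count = 2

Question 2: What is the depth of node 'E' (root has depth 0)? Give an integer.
Answer: 1

Derivation:
Path from root to E: C -> E
Depth = number of edges = 1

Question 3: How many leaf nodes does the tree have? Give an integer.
Leaves (nodes with no children): A, B, F, G

Answer: 4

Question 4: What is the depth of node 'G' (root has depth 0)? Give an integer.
Path from root to G: C -> E -> G
Depth = number of edges = 2

Answer: 2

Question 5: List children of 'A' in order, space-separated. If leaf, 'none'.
Answer: none

Derivation:
Node A's children (from adjacency): (leaf)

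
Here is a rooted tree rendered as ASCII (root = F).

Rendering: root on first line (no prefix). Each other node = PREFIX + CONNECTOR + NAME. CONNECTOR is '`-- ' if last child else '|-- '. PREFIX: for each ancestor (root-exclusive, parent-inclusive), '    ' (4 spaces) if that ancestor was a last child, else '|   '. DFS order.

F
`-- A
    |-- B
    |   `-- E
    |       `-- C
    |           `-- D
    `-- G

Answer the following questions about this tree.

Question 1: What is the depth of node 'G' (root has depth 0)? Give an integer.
Answer: 2

Derivation:
Path from root to G: F -> A -> G
Depth = number of edges = 2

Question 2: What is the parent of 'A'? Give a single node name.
Answer: F

Derivation:
Scan adjacency: A appears as child of F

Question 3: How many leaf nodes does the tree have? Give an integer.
Leaves (nodes with no children): D, G

Answer: 2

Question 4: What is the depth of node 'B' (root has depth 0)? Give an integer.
Answer: 2

Derivation:
Path from root to B: F -> A -> B
Depth = number of edges = 2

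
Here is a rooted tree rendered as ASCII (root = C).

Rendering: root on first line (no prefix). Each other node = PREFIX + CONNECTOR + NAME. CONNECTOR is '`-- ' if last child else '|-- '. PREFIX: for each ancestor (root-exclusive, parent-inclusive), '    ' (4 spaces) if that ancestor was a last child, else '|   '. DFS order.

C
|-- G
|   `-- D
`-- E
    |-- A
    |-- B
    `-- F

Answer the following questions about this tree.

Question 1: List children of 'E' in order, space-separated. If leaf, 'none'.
Node E's children (from adjacency): A, B, F

Answer: A B F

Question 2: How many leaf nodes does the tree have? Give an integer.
Leaves (nodes with no children): A, B, D, F

Answer: 4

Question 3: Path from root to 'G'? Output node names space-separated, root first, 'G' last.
Answer: C G

Derivation:
Walk down from root: C -> G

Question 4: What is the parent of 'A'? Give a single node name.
Scan adjacency: A appears as child of E

Answer: E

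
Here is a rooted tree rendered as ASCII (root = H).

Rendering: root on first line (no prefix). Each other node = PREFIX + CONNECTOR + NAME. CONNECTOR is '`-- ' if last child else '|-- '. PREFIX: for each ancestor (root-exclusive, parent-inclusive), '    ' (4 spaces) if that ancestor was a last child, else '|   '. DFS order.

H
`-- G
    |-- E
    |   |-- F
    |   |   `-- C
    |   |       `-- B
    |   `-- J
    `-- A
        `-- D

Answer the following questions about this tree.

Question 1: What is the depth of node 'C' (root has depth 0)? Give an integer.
Answer: 4

Derivation:
Path from root to C: H -> G -> E -> F -> C
Depth = number of edges = 4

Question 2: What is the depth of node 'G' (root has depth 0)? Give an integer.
Path from root to G: H -> G
Depth = number of edges = 1

Answer: 1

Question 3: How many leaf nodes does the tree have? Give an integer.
Leaves (nodes with no children): B, D, J

Answer: 3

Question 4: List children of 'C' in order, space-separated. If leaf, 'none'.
Node C's children (from adjacency): B

Answer: B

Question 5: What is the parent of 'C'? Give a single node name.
Answer: F

Derivation:
Scan adjacency: C appears as child of F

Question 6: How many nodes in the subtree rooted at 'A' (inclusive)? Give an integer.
Answer: 2

Derivation:
Subtree rooted at A contains: A, D
Count = 2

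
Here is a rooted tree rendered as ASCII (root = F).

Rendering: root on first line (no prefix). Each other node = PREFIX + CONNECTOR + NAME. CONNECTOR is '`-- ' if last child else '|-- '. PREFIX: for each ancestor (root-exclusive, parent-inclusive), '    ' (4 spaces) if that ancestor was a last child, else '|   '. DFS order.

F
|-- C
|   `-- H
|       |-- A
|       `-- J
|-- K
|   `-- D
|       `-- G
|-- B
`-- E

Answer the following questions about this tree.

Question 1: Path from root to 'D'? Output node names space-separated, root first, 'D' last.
Answer: F K D

Derivation:
Walk down from root: F -> K -> D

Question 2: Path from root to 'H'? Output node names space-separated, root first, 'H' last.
Answer: F C H

Derivation:
Walk down from root: F -> C -> H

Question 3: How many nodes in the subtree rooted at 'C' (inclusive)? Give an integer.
Subtree rooted at C contains: A, C, H, J
Count = 4

Answer: 4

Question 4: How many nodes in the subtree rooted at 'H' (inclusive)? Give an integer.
Subtree rooted at H contains: A, H, J
Count = 3

Answer: 3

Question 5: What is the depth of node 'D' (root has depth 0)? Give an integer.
Path from root to D: F -> K -> D
Depth = number of edges = 2

Answer: 2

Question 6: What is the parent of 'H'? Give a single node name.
Answer: C

Derivation:
Scan adjacency: H appears as child of C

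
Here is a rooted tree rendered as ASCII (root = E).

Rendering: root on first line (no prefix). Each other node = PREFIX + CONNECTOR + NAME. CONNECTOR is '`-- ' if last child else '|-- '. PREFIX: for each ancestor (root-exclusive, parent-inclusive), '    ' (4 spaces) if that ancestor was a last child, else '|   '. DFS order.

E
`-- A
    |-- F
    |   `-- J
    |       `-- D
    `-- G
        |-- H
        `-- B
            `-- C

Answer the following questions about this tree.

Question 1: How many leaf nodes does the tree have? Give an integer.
Leaves (nodes with no children): C, D, H

Answer: 3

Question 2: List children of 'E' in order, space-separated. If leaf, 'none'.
Answer: A

Derivation:
Node E's children (from adjacency): A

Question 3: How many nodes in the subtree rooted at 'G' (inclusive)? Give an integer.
Answer: 4

Derivation:
Subtree rooted at G contains: B, C, G, H
Count = 4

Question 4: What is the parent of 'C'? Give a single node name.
Scan adjacency: C appears as child of B

Answer: B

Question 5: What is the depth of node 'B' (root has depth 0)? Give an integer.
Path from root to B: E -> A -> G -> B
Depth = number of edges = 3

Answer: 3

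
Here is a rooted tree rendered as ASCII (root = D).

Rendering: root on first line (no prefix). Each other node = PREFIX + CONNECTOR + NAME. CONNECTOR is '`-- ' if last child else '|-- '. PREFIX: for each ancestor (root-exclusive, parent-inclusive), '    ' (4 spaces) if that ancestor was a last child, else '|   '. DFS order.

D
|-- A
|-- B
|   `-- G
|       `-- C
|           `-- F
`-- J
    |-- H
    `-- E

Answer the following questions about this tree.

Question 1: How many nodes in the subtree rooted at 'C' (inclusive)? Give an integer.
Subtree rooted at C contains: C, F
Count = 2

Answer: 2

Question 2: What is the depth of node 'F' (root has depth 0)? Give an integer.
Path from root to F: D -> B -> G -> C -> F
Depth = number of edges = 4

Answer: 4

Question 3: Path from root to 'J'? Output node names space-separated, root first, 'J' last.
Answer: D J

Derivation:
Walk down from root: D -> J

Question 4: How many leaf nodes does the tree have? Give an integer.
Leaves (nodes with no children): A, E, F, H

Answer: 4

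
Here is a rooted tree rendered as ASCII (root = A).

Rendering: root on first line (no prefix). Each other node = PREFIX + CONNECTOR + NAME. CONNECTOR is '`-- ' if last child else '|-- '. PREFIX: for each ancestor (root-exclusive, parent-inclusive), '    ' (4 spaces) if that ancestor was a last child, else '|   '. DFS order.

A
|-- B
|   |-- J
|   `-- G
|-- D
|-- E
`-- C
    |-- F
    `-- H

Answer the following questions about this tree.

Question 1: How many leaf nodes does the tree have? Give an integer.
Leaves (nodes with no children): D, E, F, G, H, J

Answer: 6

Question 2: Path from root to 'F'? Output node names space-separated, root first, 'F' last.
Answer: A C F

Derivation:
Walk down from root: A -> C -> F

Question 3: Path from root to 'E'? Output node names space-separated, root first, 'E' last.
Answer: A E

Derivation:
Walk down from root: A -> E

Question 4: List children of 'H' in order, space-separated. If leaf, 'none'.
Node H's children (from adjacency): (leaf)

Answer: none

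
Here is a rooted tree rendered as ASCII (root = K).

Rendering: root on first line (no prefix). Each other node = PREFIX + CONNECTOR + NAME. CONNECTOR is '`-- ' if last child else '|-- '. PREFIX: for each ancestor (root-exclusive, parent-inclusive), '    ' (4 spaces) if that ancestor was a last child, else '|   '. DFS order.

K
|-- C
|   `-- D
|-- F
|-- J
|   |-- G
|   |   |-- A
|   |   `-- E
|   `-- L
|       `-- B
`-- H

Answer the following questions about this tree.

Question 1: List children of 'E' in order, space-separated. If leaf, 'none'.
Node E's children (from adjacency): (leaf)

Answer: none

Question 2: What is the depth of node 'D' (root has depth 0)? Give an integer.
Answer: 2

Derivation:
Path from root to D: K -> C -> D
Depth = number of edges = 2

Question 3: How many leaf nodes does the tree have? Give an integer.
Answer: 6

Derivation:
Leaves (nodes with no children): A, B, D, E, F, H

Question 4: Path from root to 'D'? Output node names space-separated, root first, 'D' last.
Walk down from root: K -> C -> D

Answer: K C D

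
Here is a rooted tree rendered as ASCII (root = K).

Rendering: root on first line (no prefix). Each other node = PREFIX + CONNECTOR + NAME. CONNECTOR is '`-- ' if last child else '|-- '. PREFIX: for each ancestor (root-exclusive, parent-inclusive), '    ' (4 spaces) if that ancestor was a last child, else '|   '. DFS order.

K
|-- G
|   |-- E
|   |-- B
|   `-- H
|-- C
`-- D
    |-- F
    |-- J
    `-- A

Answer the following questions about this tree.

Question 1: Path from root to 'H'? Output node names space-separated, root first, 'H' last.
Answer: K G H

Derivation:
Walk down from root: K -> G -> H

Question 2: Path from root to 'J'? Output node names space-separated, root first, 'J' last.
Answer: K D J

Derivation:
Walk down from root: K -> D -> J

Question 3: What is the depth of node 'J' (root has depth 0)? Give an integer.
Path from root to J: K -> D -> J
Depth = number of edges = 2

Answer: 2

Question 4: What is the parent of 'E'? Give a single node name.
Answer: G

Derivation:
Scan adjacency: E appears as child of G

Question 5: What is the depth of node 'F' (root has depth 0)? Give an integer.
Answer: 2

Derivation:
Path from root to F: K -> D -> F
Depth = number of edges = 2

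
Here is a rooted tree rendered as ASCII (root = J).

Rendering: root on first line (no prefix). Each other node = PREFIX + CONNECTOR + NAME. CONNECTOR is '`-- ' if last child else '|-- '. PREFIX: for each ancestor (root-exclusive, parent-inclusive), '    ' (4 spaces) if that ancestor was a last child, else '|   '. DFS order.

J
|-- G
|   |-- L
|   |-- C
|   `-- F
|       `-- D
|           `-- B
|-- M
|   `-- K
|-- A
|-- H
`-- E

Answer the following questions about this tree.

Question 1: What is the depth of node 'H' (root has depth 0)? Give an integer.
Answer: 1

Derivation:
Path from root to H: J -> H
Depth = number of edges = 1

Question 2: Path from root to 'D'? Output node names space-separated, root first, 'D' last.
Answer: J G F D

Derivation:
Walk down from root: J -> G -> F -> D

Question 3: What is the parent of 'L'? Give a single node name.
Answer: G

Derivation:
Scan adjacency: L appears as child of G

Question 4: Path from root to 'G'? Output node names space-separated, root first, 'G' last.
Answer: J G

Derivation:
Walk down from root: J -> G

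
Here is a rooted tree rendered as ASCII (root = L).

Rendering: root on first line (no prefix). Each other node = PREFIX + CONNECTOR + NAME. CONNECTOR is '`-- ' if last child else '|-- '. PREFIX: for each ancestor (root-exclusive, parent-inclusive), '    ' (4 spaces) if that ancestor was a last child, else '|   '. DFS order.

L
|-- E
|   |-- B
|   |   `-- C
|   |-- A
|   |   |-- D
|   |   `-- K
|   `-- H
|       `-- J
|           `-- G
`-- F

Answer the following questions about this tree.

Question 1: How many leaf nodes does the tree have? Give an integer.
Leaves (nodes with no children): C, D, F, G, K

Answer: 5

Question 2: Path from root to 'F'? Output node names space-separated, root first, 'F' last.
Walk down from root: L -> F

Answer: L F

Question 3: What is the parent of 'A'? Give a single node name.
Answer: E

Derivation:
Scan adjacency: A appears as child of E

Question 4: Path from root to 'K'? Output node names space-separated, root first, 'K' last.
Walk down from root: L -> E -> A -> K

Answer: L E A K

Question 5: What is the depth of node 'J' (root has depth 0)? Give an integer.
Answer: 3

Derivation:
Path from root to J: L -> E -> H -> J
Depth = number of edges = 3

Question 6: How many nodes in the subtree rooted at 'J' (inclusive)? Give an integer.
Subtree rooted at J contains: G, J
Count = 2

Answer: 2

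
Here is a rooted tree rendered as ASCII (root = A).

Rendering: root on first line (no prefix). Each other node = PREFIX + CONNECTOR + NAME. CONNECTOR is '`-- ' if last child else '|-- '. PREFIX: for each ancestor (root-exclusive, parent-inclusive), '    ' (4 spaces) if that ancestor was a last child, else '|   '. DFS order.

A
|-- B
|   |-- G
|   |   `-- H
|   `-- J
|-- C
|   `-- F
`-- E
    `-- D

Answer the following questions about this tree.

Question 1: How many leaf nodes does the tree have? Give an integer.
Leaves (nodes with no children): D, F, H, J

Answer: 4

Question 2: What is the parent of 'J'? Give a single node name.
Answer: B

Derivation:
Scan adjacency: J appears as child of B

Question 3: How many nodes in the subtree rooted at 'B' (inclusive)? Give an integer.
Answer: 4

Derivation:
Subtree rooted at B contains: B, G, H, J
Count = 4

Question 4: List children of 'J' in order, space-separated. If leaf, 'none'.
Node J's children (from adjacency): (leaf)

Answer: none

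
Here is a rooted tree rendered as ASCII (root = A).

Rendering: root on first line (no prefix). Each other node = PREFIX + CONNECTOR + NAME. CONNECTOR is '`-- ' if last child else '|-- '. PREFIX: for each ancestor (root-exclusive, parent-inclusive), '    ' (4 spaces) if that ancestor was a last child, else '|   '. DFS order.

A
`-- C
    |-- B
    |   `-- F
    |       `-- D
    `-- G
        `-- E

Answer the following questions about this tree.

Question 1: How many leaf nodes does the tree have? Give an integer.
Answer: 2

Derivation:
Leaves (nodes with no children): D, E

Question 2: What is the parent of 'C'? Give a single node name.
Answer: A

Derivation:
Scan adjacency: C appears as child of A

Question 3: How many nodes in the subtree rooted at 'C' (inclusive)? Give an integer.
Subtree rooted at C contains: B, C, D, E, F, G
Count = 6

Answer: 6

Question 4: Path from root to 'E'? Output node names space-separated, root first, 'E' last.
Answer: A C G E

Derivation:
Walk down from root: A -> C -> G -> E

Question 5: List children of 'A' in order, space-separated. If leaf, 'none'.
Answer: C

Derivation:
Node A's children (from adjacency): C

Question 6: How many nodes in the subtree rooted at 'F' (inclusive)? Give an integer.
Subtree rooted at F contains: D, F
Count = 2

Answer: 2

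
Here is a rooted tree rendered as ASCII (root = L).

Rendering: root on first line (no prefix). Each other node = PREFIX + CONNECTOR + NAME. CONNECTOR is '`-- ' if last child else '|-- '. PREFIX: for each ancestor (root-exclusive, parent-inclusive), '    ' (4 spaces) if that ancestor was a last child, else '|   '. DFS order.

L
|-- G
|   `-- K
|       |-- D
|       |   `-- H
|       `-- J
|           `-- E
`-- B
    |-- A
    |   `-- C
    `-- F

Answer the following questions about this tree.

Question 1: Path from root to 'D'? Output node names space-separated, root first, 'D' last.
Walk down from root: L -> G -> K -> D

Answer: L G K D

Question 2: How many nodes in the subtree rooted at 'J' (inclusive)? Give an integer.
Answer: 2

Derivation:
Subtree rooted at J contains: E, J
Count = 2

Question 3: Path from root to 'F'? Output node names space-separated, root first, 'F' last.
Walk down from root: L -> B -> F

Answer: L B F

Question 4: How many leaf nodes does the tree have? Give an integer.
Answer: 4

Derivation:
Leaves (nodes with no children): C, E, F, H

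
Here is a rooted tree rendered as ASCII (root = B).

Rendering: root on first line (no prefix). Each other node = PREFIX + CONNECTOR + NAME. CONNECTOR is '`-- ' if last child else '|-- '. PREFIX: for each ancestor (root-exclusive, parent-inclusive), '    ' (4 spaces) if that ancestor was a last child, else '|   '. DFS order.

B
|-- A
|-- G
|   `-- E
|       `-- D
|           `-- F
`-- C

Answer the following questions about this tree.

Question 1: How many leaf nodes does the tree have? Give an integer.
Leaves (nodes with no children): A, C, F

Answer: 3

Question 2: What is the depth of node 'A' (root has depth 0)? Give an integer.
Path from root to A: B -> A
Depth = number of edges = 1

Answer: 1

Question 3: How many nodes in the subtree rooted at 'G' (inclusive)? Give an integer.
Answer: 4

Derivation:
Subtree rooted at G contains: D, E, F, G
Count = 4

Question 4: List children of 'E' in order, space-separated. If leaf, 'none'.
Node E's children (from adjacency): D

Answer: D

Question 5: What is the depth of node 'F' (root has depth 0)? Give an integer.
Answer: 4

Derivation:
Path from root to F: B -> G -> E -> D -> F
Depth = number of edges = 4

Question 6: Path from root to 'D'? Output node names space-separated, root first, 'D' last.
Answer: B G E D

Derivation:
Walk down from root: B -> G -> E -> D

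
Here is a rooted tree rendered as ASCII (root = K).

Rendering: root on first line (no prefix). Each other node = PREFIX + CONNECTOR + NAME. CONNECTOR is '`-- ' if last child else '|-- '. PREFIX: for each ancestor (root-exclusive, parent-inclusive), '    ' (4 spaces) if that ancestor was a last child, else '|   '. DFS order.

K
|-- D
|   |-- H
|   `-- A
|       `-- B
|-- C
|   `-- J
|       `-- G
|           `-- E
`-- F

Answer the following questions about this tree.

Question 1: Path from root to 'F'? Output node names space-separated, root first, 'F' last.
Answer: K F

Derivation:
Walk down from root: K -> F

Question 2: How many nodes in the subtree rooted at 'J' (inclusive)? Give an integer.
Subtree rooted at J contains: E, G, J
Count = 3

Answer: 3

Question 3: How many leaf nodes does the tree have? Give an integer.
Leaves (nodes with no children): B, E, F, H

Answer: 4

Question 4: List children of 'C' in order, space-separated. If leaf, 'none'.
Answer: J

Derivation:
Node C's children (from adjacency): J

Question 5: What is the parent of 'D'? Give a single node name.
Answer: K

Derivation:
Scan adjacency: D appears as child of K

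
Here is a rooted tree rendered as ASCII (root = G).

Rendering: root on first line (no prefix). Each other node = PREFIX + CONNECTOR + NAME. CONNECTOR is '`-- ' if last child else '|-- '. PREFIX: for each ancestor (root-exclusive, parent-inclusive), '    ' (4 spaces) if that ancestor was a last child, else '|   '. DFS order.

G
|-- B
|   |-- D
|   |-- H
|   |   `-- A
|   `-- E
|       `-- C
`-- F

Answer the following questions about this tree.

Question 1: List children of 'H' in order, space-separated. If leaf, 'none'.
Answer: A

Derivation:
Node H's children (from adjacency): A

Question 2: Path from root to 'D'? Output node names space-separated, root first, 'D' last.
Walk down from root: G -> B -> D

Answer: G B D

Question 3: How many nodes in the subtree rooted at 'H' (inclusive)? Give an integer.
Subtree rooted at H contains: A, H
Count = 2

Answer: 2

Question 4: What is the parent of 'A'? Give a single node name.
Scan adjacency: A appears as child of H

Answer: H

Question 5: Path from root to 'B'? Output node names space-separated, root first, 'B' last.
Answer: G B

Derivation:
Walk down from root: G -> B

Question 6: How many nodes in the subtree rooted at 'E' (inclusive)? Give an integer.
Subtree rooted at E contains: C, E
Count = 2

Answer: 2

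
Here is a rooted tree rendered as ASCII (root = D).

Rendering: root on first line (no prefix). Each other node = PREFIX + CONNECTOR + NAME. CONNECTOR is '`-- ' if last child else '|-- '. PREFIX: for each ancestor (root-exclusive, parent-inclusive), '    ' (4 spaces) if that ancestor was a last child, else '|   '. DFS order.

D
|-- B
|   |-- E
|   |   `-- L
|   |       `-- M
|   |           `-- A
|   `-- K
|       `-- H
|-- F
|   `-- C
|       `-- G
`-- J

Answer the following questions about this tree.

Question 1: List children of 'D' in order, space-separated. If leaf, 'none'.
Answer: B F J

Derivation:
Node D's children (from adjacency): B, F, J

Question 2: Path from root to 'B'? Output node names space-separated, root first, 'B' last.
Walk down from root: D -> B

Answer: D B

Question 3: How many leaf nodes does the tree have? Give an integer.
Leaves (nodes with no children): A, G, H, J

Answer: 4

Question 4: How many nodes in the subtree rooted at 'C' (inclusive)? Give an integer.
Answer: 2

Derivation:
Subtree rooted at C contains: C, G
Count = 2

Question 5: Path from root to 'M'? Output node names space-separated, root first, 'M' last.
Answer: D B E L M

Derivation:
Walk down from root: D -> B -> E -> L -> M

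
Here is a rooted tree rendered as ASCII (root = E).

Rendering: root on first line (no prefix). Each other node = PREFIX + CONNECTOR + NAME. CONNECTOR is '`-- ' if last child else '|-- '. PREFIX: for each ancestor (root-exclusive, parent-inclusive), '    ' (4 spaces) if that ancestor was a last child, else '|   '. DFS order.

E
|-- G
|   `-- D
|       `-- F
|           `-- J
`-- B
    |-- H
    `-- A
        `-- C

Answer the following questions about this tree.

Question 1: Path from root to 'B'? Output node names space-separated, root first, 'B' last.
Answer: E B

Derivation:
Walk down from root: E -> B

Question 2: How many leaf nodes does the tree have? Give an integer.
Answer: 3

Derivation:
Leaves (nodes with no children): C, H, J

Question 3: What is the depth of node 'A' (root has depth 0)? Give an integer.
Answer: 2

Derivation:
Path from root to A: E -> B -> A
Depth = number of edges = 2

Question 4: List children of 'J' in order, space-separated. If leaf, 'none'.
Answer: none

Derivation:
Node J's children (from adjacency): (leaf)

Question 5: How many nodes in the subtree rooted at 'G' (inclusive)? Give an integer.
Answer: 4

Derivation:
Subtree rooted at G contains: D, F, G, J
Count = 4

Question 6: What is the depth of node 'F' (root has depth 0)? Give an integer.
Answer: 3

Derivation:
Path from root to F: E -> G -> D -> F
Depth = number of edges = 3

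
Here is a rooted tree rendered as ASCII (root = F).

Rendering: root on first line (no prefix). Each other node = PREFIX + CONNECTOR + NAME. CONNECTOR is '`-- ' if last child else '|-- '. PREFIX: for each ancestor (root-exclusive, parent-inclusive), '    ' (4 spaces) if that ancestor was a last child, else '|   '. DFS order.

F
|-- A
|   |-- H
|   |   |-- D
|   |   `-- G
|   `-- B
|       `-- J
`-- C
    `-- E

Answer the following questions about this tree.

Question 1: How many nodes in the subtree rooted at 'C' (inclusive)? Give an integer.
Answer: 2

Derivation:
Subtree rooted at C contains: C, E
Count = 2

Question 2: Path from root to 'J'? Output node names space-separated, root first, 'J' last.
Walk down from root: F -> A -> B -> J

Answer: F A B J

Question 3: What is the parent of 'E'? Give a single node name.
Scan adjacency: E appears as child of C

Answer: C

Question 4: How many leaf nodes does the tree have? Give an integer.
Leaves (nodes with no children): D, E, G, J

Answer: 4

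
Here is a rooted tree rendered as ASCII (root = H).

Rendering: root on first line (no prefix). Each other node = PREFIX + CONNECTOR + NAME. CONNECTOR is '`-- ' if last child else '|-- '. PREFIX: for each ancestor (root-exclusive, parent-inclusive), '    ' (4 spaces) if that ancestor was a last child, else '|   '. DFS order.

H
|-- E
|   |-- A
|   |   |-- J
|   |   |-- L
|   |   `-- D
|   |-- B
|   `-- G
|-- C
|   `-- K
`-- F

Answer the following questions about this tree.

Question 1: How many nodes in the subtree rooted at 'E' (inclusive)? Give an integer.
Subtree rooted at E contains: A, B, D, E, G, J, L
Count = 7

Answer: 7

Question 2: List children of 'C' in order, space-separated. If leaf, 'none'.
Answer: K

Derivation:
Node C's children (from adjacency): K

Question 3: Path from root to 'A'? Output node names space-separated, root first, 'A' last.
Answer: H E A

Derivation:
Walk down from root: H -> E -> A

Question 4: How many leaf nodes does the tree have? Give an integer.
Leaves (nodes with no children): B, D, F, G, J, K, L

Answer: 7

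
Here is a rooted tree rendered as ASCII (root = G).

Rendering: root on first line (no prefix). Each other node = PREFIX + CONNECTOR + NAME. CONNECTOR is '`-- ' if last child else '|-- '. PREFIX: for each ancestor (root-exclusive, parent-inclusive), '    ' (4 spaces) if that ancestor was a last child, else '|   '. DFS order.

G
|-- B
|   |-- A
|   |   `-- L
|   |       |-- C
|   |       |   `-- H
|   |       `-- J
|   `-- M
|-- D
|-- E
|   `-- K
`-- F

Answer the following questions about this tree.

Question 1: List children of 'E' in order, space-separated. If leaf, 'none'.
Answer: K

Derivation:
Node E's children (from adjacency): K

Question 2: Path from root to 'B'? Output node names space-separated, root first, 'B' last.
Walk down from root: G -> B

Answer: G B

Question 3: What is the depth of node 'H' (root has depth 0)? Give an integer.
Path from root to H: G -> B -> A -> L -> C -> H
Depth = number of edges = 5

Answer: 5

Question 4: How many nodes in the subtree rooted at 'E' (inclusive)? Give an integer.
Subtree rooted at E contains: E, K
Count = 2

Answer: 2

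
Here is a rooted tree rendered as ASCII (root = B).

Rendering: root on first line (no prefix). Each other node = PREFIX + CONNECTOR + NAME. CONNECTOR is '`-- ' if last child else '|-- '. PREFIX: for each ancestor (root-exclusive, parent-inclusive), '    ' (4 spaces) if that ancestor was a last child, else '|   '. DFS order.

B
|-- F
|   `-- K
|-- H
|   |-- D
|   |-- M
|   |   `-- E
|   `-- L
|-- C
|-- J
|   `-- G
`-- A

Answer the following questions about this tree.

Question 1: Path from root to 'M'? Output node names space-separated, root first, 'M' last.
Walk down from root: B -> H -> M

Answer: B H M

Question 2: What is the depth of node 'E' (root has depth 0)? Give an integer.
Path from root to E: B -> H -> M -> E
Depth = number of edges = 3

Answer: 3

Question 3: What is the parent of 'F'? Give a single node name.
Answer: B

Derivation:
Scan adjacency: F appears as child of B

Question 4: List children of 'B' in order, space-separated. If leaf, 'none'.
Answer: F H C J A

Derivation:
Node B's children (from adjacency): F, H, C, J, A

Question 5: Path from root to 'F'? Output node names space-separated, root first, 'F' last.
Walk down from root: B -> F

Answer: B F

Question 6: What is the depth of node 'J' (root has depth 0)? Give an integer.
Path from root to J: B -> J
Depth = number of edges = 1

Answer: 1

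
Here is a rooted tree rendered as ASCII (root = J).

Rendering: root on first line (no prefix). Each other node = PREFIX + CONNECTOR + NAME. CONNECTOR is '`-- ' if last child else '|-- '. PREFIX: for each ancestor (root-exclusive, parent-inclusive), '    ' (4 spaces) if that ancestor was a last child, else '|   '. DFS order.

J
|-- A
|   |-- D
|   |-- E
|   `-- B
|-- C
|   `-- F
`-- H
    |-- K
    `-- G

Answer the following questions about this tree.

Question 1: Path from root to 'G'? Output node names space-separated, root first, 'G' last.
Walk down from root: J -> H -> G

Answer: J H G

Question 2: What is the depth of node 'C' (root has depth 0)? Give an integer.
Answer: 1

Derivation:
Path from root to C: J -> C
Depth = number of edges = 1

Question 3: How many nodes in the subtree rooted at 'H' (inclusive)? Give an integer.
Answer: 3

Derivation:
Subtree rooted at H contains: G, H, K
Count = 3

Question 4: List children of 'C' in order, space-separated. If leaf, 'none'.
Node C's children (from adjacency): F

Answer: F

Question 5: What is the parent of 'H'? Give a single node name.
Answer: J

Derivation:
Scan adjacency: H appears as child of J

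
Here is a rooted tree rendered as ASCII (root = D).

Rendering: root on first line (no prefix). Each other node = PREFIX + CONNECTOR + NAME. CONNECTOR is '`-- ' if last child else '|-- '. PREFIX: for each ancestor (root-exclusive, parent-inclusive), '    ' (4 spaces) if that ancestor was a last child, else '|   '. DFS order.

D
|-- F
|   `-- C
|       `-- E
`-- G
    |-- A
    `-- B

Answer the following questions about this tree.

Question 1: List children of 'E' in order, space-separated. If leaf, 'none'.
Answer: none

Derivation:
Node E's children (from adjacency): (leaf)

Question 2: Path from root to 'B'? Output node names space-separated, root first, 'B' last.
Answer: D G B

Derivation:
Walk down from root: D -> G -> B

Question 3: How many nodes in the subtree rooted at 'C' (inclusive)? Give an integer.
Subtree rooted at C contains: C, E
Count = 2

Answer: 2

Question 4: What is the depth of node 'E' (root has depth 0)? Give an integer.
Path from root to E: D -> F -> C -> E
Depth = number of edges = 3

Answer: 3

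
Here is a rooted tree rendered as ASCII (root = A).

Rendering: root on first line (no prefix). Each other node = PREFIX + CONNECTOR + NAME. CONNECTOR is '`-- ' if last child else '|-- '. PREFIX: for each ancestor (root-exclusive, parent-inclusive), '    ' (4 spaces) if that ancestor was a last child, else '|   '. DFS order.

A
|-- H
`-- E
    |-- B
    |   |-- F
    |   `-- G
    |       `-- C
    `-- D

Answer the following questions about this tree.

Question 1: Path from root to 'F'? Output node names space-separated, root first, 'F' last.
Answer: A E B F

Derivation:
Walk down from root: A -> E -> B -> F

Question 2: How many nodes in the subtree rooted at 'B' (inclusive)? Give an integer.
Answer: 4

Derivation:
Subtree rooted at B contains: B, C, F, G
Count = 4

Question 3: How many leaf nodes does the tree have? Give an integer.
Answer: 4

Derivation:
Leaves (nodes with no children): C, D, F, H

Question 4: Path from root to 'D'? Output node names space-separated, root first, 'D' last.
Answer: A E D

Derivation:
Walk down from root: A -> E -> D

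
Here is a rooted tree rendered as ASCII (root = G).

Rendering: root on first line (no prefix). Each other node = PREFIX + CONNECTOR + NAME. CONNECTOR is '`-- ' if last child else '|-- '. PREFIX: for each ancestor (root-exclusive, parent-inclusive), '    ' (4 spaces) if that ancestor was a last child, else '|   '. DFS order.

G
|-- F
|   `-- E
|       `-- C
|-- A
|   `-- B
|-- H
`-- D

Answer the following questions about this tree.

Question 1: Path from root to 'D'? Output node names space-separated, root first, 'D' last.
Answer: G D

Derivation:
Walk down from root: G -> D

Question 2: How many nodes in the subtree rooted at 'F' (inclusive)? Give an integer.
Subtree rooted at F contains: C, E, F
Count = 3

Answer: 3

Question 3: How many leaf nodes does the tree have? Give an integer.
Leaves (nodes with no children): B, C, D, H

Answer: 4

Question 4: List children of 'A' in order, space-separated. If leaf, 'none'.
Node A's children (from adjacency): B

Answer: B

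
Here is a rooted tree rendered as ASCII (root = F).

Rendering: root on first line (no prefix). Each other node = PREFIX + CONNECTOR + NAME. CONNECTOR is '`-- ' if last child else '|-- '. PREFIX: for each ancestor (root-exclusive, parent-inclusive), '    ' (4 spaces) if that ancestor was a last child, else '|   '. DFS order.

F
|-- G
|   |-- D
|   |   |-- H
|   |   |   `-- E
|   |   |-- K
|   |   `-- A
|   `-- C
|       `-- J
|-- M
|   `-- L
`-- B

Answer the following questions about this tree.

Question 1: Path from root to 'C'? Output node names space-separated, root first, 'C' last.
Walk down from root: F -> G -> C

Answer: F G C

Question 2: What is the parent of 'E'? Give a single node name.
Scan adjacency: E appears as child of H

Answer: H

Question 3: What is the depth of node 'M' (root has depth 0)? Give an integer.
Path from root to M: F -> M
Depth = number of edges = 1

Answer: 1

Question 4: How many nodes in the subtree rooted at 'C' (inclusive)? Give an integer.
Subtree rooted at C contains: C, J
Count = 2

Answer: 2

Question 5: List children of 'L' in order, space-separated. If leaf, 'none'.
Answer: none

Derivation:
Node L's children (from adjacency): (leaf)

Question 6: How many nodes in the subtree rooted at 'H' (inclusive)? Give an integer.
Answer: 2

Derivation:
Subtree rooted at H contains: E, H
Count = 2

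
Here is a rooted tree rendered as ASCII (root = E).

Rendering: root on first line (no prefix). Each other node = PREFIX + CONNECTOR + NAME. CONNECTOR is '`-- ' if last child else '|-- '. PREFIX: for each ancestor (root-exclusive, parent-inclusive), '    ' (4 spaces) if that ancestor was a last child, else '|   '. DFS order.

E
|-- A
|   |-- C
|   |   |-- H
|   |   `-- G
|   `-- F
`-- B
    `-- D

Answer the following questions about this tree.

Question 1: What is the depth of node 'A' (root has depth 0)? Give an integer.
Answer: 1

Derivation:
Path from root to A: E -> A
Depth = number of edges = 1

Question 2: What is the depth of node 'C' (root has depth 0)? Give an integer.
Path from root to C: E -> A -> C
Depth = number of edges = 2

Answer: 2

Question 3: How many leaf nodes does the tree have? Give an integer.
Answer: 4

Derivation:
Leaves (nodes with no children): D, F, G, H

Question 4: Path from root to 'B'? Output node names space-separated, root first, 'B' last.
Walk down from root: E -> B

Answer: E B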